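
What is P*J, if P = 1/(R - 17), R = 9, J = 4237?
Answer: -4237/8 ≈ -529.63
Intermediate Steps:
P = -1/8 (P = 1/(9 - 17) = 1/(-8) = -1/8 ≈ -0.12500)
P*J = -1/8*4237 = -4237/8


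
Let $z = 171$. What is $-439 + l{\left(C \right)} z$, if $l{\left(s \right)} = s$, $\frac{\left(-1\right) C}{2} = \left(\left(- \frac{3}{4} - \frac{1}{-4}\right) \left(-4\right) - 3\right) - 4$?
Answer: $1271$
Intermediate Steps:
$C = 10$ ($C = - 2 \left(\left(\left(- \frac{3}{4} - \frac{1}{-4}\right) \left(-4\right) - 3\right) - 4\right) = - 2 \left(\left(\left(\left(-3\right) \frac{1}{4} - - \frac{1}{4}\right) \left(-4\right) - 3\right) - 4\right) = - 2 \left(\left(\left(- \frac{3}{4} + \frac{1}{4}\right) \left(-4\right) - 3\right) - 4\right) = - 2 \left(\left(\left(- \frac{1}{2}\right) \left(-4\right) - 3\right) - 4\right) = - 2 \left(\left(2 - 3\right) - 4\right) = - 2 \left(-1 - 4\right) = \left(-2\right) \left(-5\right) = 10$)
$-439 + l{\left(C \right)} z = -439 + 10 \cdot 171 = -439 + 1710 = 1271$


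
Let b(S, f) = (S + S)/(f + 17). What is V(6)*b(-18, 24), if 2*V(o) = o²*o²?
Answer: -23328/41 ≈ -568.98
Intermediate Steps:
b(S, f) = 2*S/(17 + f) (b(S, f) = (2*S)/(17 + f) = 2*S/(17 + f))
V(o) = o⁴/2 (V(o) = (o²*o²)/2 = o⁴/2)
V(6)*b(-18, 24) = ((½)*6⁴)*(2*(-18)/(17 + 24)) = ((½)*1296)*(2*(-18)/41) = 648*(2*(-18)*(1/41)) = 648*(-36/41) = -23328/41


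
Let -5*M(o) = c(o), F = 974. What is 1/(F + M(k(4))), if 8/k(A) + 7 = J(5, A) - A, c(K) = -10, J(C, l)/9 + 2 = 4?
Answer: 1/976 ≈ 0.0010246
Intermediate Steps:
J(C, l) = 18 (J(C, l) = -18 + 9*4 = -18 + 36 = 18)
k(A) = 8/(11 - A) (k(A) = 8/(-7 + (18 - A)) = 8/(11 - A))
M(o) = 2 (M(o) = -⅕*(-10) = 2)
1/(F + M(k(4))) = 1/(974 + 2) = 1/976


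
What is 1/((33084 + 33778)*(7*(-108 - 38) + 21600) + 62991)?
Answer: 1/1375949227 ≈ 7.2677e-10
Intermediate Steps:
1/((33084 + 33778)*(7*(-108 - 38) + 21600) + 62991) = 1/(66862*(7*(-146) + 21600) + 62991) = 1/(66862*(-1022 + 21600) + 62991) = 1/(66862*20578 + 62991) = 1/(1375886236 + 62991) = 1/1375949227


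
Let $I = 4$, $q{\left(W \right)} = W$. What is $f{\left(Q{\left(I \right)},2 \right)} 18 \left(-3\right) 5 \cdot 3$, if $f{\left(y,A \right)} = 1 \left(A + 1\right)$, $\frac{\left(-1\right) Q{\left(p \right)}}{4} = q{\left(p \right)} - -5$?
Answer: $-2430$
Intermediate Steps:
$Q{\left(p \right)} = -20 - 4 p$ ($Q{\left(p \right)} = - 4 \left(p - -5\right) = - 4 \left(p + 5\right) = - 4 \left(5 + p\right) = -20 - 4 p$)
$f{\left(y,A \right)} = 1 + A$ ($f{\left(y,A \right)} = 1 \left(1 + A\right) = 1 + A$)
$f{\left(Q{\left(I \right)},2 \right)} 18 \left(-3\right) 5 \cdot 3 = \left(1 + 2\right) 18 \left(-3\right) 5 \cdot 3 = 3 \cdot 18 \left(\left(-15\right) 3\right) = 54 \left(-45\right) = -2430$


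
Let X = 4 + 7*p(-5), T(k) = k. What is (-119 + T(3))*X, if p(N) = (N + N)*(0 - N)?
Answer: 40136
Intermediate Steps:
p(N) = -2*N² (p(N) = (2*N)*(-N) = -2*N²)
X = -346 (X = 4 + 7*(-2*(-5)²) = 4 + 7*(-2*25) = 4 + 7*(-50) = 4 - 350 = -346)
(-119 + T(3))*X = (-119 + 3)*(-346) = -116*(-346) = 40136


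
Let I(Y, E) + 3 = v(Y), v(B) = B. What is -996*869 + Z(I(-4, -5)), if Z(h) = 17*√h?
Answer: -865524 + 17*I*√7 ≈ -8.6552e+5 + 44.978*I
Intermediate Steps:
I(Y, E) = -3 + Y
-996*869 + Z(I(-4, -5)) = -996*869 + 17*√(-3 - 4) = -865524 + 17*√(-7) = -865524 + 17*(I*√7) = -865524 + 17*I*√7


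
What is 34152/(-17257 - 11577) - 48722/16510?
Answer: -37859609/9154795 ≈ -4.1355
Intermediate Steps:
34152/(-17257 - 11577) - 48722/16510 = 34152/(-28834) - 48722*1/16510 = 34152*(-1/28834) - 24361/8255 = -17076/14417 - 24361/8255 = -37859609/9154795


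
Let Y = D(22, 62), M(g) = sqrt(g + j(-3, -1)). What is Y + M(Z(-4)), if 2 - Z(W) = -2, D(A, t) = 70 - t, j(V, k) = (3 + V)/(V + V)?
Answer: 10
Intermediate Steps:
j(V, k) = (3 + V)/(2*V) (j(V, k) = (3 + V)/((2*V)) = (3 + V)*(1/(2*V)) = (3 + V)/(2*V))
Z(W) = 4 (Z(W) = 2 - 1*(-2) = 2 + 2 = 4)
M(g) = sqrt(g) (M(g) = sqrt(g + (1/2)*(3 - 3)/(-3)) = sqrt(g + (1/2)*(-1/3)*0) = sqrt(g + 0) = sqrt(g))
Y = 8 (Y = 70 - 1*62 = 70 - 62 = 8)
Y + M(Z(-4)) = 8 + sqrt(4) = 8 + 2 = 10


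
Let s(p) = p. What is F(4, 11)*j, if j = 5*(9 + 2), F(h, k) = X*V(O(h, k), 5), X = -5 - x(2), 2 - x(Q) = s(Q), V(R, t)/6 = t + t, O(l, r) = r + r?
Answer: -16500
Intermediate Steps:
O(l, r) = 2*r
V(R, t) = 12*t (V(R, t) = 6*(t + t) = 6*(2*t) = 12*t)
x(Q) = 2 - Q
X = -5 (X = -5 - (2 - 1*2) = -5 - (2 - 2) = -5 - 1*0 = -5 + 0 = -5)
F(h, k) = -300 (F(h, k) = -60*5 = -5*60 = -300)
j = 55 (j = 5*11 = 55)
F(4, 11)*j = -300*55 = -16500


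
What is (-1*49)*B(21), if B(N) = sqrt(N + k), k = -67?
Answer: -49*I*sqrt(46) ≈ -332.33*I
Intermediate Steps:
B(N) = sqrt(-67 + N) (B(N) = sqrt(N - 67) = sqrt(-67 + N))
(-1*49)*B(21) = (-1*49)*sqrt(-67 + 21) = -49*I*sqrt(46)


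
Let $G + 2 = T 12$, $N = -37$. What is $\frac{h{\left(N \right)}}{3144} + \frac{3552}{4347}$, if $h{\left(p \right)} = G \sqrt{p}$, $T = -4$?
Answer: $\frac{1184}{1449} - \frac{25 i \sqrt{37}}{1572} \approx 0.81711 - 0.096736 i$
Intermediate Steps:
$G = -50$ ($G = -2 - 48 = -50$)
$h{\left(p \right)} = - 50 \sqrt{p}$
$\frac{h{\left(N \right)}}{3144} + \frac{3552}{4347} = \frac{\left(-50\right) \sqrt{-37}}{3144} + \frac{3552}{4347} = - 50 i \sqrt{37} \cdot \frac{1}{3144} + 3552 \cdot \frac{1}{4347} = - 50 i \sqrt{37} \cdot \frac{1}{3144} + \frac{1184}{1449} = - \frac{25 i \sqrt{37}}{1572} + \frac{1184}{1449} = \frac{1184}{1449} - \frac{25 i \sqrt{37}}{1572}$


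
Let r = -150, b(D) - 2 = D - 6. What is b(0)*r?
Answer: 600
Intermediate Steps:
b(D) = -4 + D (b(D) = 2 + (D - 6) = 2 + (-6 + D) = -4 + D)
b(0)*r = (-4 + 0)*(-150) = -4*(-150) = 600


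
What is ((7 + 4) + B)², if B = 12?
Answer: 529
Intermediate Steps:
((7 + 4) + B)² = ((7 + 4) + 12)² = (11 + 12)² = 23² = 529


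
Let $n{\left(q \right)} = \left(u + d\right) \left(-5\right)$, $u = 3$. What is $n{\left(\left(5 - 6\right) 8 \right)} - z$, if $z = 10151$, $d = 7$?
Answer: $-10201$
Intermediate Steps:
$n{\left(q \right)} = -50$ ($n{\left(q \right)} = \left(3 + 7\right) \left(-5\right) = 10 \left(-5\right) = -50$)
$n{\left(\left(5 - 6\right) 8 \right)} - z = -50 - 10151 = -10201$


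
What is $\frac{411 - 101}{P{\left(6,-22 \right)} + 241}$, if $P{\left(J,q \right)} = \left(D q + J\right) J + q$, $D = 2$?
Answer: $- \frac{310}{9} \approx -34.444$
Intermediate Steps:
$P{\left(J,q \right)} = q + J \left(J + 2 q\right)$ ($P{\left(J,q \right)} = \left(2 q + J\right) J + q = \left(J + 2 q\right) J + q = J \left(J + 2 q\right) + q = q + J \left(J + 2 q\right)$)
$\frac{411 - 101}{P{\left(6,-22 \right)} + 241} = \frac{411 - 101}{\left(-22 + 6^{2} + 2 \cdot 6 \left(-22\right)\right) + 241} = \frac{310}{\left(-22 + 36 - 264\right) + 241} = \frac{310}{-250 + 241} = \frac{310}{-9} = 310 \left(- \frac{1}{9}\right) = - \frac{310}{9}$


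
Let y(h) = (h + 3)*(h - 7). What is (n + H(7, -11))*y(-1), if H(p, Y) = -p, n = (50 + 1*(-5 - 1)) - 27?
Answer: -160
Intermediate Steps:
n = 17 (n = (50 + 1*(-6)) - 27 = (50 - 6) - 27 = 44 - 27 = 17)
y(h) = (-7 + h)*(3 + h) (y(h) = (3 + h)*(-7 + h) = (-7 + h)*(3 + h))
(n + H(7, -11))*y(-1) = (17 - 1*7)*(-21 + (-1)² - 4*(-1)) = (17 - 7)*(-21 + 1 + 4) = 10*(-16) = -160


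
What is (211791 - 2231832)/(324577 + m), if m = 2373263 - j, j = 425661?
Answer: -673347/757393 ≈ -0.88903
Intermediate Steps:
m = 1947602 (m = 2373263 - 1*425661 = 2373263 - 425661 = 1947602)
(211791 - 2231832)/(324577 + m) = (211791 - 2231832)/(324577 + 1947602) = -2020041/2272179 = -2020041*1/2272179 = -673347/757393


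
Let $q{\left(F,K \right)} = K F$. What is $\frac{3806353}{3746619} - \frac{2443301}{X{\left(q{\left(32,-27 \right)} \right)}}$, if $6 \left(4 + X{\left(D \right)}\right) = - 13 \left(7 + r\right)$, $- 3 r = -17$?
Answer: $\frac{82388138741770}{1060293177} \approx 77703.0$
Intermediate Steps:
$q{\left(F,K \right)} = F K$
$r = \frac{17}{3}$ ($r = \left(- \frac{1}{3}\right) \left(-17\right) = \frac{17}{3} \approx 5.6667$)
$X{\left(D \right)} = - \frac{283}{9}$ ($X{\left(D \right)} = -4 + \frac{\left(-13\right) \left(7 + \frac{17}{3}\right)}{6} = -4 + \frac{\left(-13\right) \frac{38}{3}}{6} = -4 + \frac{1}{6} \left(- \frac{494}{3}\right) = -4 - \frac{247}{9} = - \frac{283}{9}$)
$\frac{3806353}{3746619} - \frac{2443301}{X{\left(q{\left(32,-27 \right)} \right)}} = \frac{3806353}{3746619} - \frac{2443301}{- \frac{283}{9}} = 3806353 \cdot \frac{1}{3746619} - - \frac{21989709}{283} = \frac{3806353}{3746619} + \frac{21989709}{283} = \frac{82388138741770}{1060293177}$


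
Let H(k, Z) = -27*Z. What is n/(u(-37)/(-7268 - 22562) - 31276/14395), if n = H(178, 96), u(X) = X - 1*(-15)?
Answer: 37100406240/31088213 ≈ 1193.4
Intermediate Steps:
u(X) = 15 + X (u(X) = X + 15 = 15 + X)
n = -2592 (n = -27*96 = -2592)
n/(u(-37)/(-7268 - 22562) - 31276/14395) = -2592/((15 - 37)/(-7268 - 22562) - 31276/14395) = -2592/(-22/(-29830) - 31276*1/14395) = -2592/(-22*(-1/29830) - 31276/14395) = -2592/(11/14915 - 31276/14395) = -2592/(-93264639/42940285) = -2592*(-42940285/93264639) = 37100406240/31088213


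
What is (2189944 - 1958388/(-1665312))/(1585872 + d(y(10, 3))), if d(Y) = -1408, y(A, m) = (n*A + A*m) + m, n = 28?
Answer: 303911831743/219885576064 ≈ 1.3821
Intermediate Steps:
y(A, m) = m + 28*A + A*m (y(A, m) = (28*A + A*m) + m = m + 28*A + A*m)
(2189944 - 1958388/(-1665312))/(1585872 + d(y(10, 3))) = (2189944 - 1958388/(-1665312))/(1585872 - 1408) = (2189944 - 1958388*(-1/1665312))/1584464 = (2189944 + 163199/138776)*(1/1584464) = (303911831743/138776)*(1/1584464) = 303911831743/219885576064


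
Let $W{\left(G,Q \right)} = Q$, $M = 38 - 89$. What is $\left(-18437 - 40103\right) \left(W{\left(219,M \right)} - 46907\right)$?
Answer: $2748921320$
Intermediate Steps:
$M = -51$ ($M = 38 - 89 = -51$)
$\left(-18437 - 40103\right) \left(W{\left(219,M \right)} - 46907\right) = \left(-18437 - 40103\right) \left(-51 - 46907\right) = \left(-58540\right) \left(-46958\right) = 2748921320$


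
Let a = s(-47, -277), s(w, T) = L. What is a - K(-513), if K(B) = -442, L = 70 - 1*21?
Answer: 491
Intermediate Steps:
L = 49 (L = 70 - 21 = 49)
s(w, T) = 49
a = 49
a - K(-513) = 49 - 1*(-442) = 49 + 442 = 491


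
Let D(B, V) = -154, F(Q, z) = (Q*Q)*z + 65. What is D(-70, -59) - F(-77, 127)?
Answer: -753202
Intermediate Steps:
F(Q, z) = 65 + z*Q² (F(Q, z) = Q²*z + 65 = z*Q² + 65 = 65 + z*Q²)
D(-70, -59) - F(-77, 127) = -154 - (65 + 127*(-77)²) = -154 - (65 + 127*5929) = -154 - (65 + 752983) = -154 - 1*753048 = -154 - 753048 = -753202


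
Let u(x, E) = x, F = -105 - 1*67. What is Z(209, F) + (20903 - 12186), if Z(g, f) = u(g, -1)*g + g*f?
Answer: 16450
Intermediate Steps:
F = -172 (F = -105 - 67 = -172)
Z(g, f) = g² + f*g (Z(g, f) = g*g + g*f = g² + f*g)
Z(209, F) + (20903 - 12186) = 209*(-172 + 209) + (20903 - 12186) = 209*37 + 8717 = 7733 + 8717 = 16450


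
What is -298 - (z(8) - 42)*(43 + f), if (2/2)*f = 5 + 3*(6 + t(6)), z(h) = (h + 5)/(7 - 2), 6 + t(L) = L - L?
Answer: 7966/5 ≈ 1593.2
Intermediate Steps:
t(L) = -6 (t(L) = -6 + (L - L) = -6 + 0 = -6)
z(h) = 1 + h/5 (z(h) = (5 + h)/5 = (5 + h)*(⅕) = 1 + h/5)
f = 5 (f = 5 + 3*(6 - 6) = 5 + 3*0 = 5 + 0 = 5)
-298 - (z(8) - 42)*(43 + f) = -298 - ((1 + (⅕)*8) - 42)*(43 + 5) = -298 - ((1 + 8/5) - 42)*48 = -298 - (13/5 - 42)*48 = -298 - (-197)*48/5 = -298 - 1*(-9456/5) = -298 + 9456/5 = 7966/5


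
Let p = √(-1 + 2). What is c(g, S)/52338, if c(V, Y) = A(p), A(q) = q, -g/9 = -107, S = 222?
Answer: 1/52338 ≈ 1.9107e-5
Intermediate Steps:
g = 963 (g = -9*(-107) = 963)
p = 1 (p = √1 = 1)
c(V, Y) = 1
c(g, S)/52338 = 1/52338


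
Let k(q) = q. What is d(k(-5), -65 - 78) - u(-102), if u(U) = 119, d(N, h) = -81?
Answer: -200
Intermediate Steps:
d(k(-5), -65 - 78) - u(-102) = -81 - 1*119 = -81 - 119 = -200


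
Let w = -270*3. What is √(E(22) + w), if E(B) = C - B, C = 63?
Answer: I*√769 ≈ 27.731*I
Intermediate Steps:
w = -810
E(B) = 63 - B
√(E(22) + w) = √((63 - 1*22) - 810) = √((63 - 22) - 810) = √(41 - 810) = √(-769) = I*√769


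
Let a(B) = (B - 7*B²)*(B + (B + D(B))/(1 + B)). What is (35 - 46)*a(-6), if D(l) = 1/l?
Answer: -67639/5 ≈ -13528.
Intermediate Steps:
a(B) = (B - 7*B²)*(B + (B + 1/B)/(1 + B))
(35 - 46)*a(-6) = (35 - 46)*((1 - 1*(-6)*(7 - 2*(-6) + 7*(-6)³ + 13*(-6)²))/(1 - 6)) = -11*(1 - 1*(-6)*(7 + 12 + 7*(-216) + 13*36))/(-5) = -(-11)*(1 - 1*(-6)*(7 + 12 - 1512 + 468))/5 = -(-11)*(1 - 1*(-6)*(-1025))/5 = -(-11)*(1 - 6150)/5 = -(-11)*(-6149)/5 = -11*6149/5 = -67639/5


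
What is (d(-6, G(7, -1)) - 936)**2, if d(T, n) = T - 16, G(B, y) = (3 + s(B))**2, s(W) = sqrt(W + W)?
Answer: 917764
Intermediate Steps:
s(W) = sqrt(2)*sqrt(W) (s(W) = sqrt(2*W) = sqrt(2)*sqrt(W))
G(B, y) = (3 + sqrt(2)*sqrt(B))**2
d(T, n) = -16 + T
(d(-6, G(7, -1)) - 936)**2 = ((-16 - 6) - 936)**2 = (-22 - 936)**2 = (-958)**2 = 917764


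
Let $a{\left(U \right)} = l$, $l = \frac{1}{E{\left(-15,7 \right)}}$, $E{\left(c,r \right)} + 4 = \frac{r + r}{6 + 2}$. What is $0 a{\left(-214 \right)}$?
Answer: $0$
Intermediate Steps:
$E{\left(c,r \right)} = -4 + \frac{r}{4}$ ($E{\left(c,r \right)} = -4 + \frac{r + r}{6 + 2} = -4 + \frac{2 r}{8} = -4 + 2 r \frac{1}{8} = -4 + \frac{r}{4}$)
$l = - \frac{4}{9}$ ($l = \frac{1}{-4 + \frac{1}{4} \cdot 7} = \frac{1}{-4 + \frac{7}{4}} = \frac{1}{- \frac{9}{4}} = - \frac{4}{9} \approx -0.44444$)
$a{\left(U \right)} = - \frac{4}{9}$
$0 a{\left(-214 \right)} = 0 \left(- \frac{4}{9}\right) = 0$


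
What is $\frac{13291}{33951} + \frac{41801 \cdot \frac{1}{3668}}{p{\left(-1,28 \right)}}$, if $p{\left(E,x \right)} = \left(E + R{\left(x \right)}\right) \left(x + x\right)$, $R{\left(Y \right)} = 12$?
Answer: $\frac{31450040759}{76711877088} \approx 0.40998$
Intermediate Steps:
$p{\left(E,x \right)} = 2 x \left(12 + E\right)$ ($p{\left(E,x \right)} = \left(E + 12\right) \left(x + x\right) = \left(12 + E\right) 2 x = 2 x \left(12 + E\right)$)
$\frac{13291}{33951} + \frac{41801 \cdot \frac{1}{3668}}{p{\left(-1,28 \right)}} = \frac{13291}{33951} + \frac{41801 \cdot \frac{1}{3668}}{2 \cdot 28 \left(12 - 1\right)} = 13291 \cdot \frac{1}{33951} + \frac{41801 \cdot \frac{1}{3668}}{2 \cdot 28 \cdot 11} = \frac{13291}{33951} + \frac{41801}{3668 \cdot 616} = \frac{13291}{33951} + \frac{41801}{3668} \cdot \frac{1}{616} = \frac{13291}{33951} + \frac{41801}{2259488} = \frac{31450040759}{76711877088}$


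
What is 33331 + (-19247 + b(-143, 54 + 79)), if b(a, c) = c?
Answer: 14217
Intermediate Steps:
33331 + (-19247 + b(-143, 54 + 79)) = 33331 + (-19247 + (54 + 79)) = 33331 + (-19247 + 133) = 33331 - 19114 = 14217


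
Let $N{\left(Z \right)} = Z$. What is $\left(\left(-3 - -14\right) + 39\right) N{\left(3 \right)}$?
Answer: $150$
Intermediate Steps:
$\left(\left(-3 - -14\right) + 39\right) N{\left(3 \right)} = \left(\left(-3 - -14\right) + 39\right) 3 = \left(\left(-3 + 14\right) + 39\right) 3 = \left(11 + 39\right) 3 = 50 \cdot 3 = 150$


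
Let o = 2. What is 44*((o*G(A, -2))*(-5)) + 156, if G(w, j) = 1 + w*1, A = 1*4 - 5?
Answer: 156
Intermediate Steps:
A = -1 (A = 4 - 5 = -1)
G(w, j) = 1 + w
44*((o*G(A, -2))*(-5)) + 156 = 44*((2*(1 - 1))*(-5)) + 156 = 44*((2*0)*(-5)) + 156 = 44*(0*(-5)) + 156 = 44*0 + 156 = 0 + 156 = 156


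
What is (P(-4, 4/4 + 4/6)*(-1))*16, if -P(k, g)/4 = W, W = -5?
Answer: -320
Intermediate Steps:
P(k, g) = 20 (P(k, g) = -4*(-5) = 20)
(P(-4, 4/4 + 4/6)*(-1))*16 = (20*(-1))*16 = -20*16 = -320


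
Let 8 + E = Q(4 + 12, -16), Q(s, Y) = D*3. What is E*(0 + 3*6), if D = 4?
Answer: 72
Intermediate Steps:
Q(s, Y) = 12 (Q(s, Y) = 4*3 = 12)
E = 4 (E = -8 + 12 = 4)
E*(0 + 3*6) = 4*(0 + 3*6) = 4*(0 + 18) = 4*18 = 72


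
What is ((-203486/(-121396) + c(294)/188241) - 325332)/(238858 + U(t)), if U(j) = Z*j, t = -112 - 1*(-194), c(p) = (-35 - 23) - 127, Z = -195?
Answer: -3717176212811443/2546456832121224 ≈ -1.4597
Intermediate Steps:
c(p) = -185 (c(p) = -58 - 127 = -185)
t = 82 (t = -112 + 194 = 82)
U(j) = -195*j
((-203486/(-121396) + c(294)/188241) - 325332)/(238858 + U(t)) = ((-203486/(-121396) - 185/188241) - 325332)/(238858 - 195*82) = ((-203486*(-1/121396) - 185*1/188241) - 325332)/(238858 - 15990) = ((101743/60698 - 185/188241) - 325332)/222868 = (19140974933/11425852218 - 325332)*(1/222868) = -3717176212811443/11425852218*1/222868 = -3717176212811443/2546456832121224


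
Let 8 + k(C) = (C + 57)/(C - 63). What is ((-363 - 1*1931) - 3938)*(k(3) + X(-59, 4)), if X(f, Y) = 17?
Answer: -49856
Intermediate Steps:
k(C) = -8 + (57 + C)/(-63 + C) (k(C) = -8 + (C + 57)/(C - 63) = -8 + (57 + C)/(-63 + C))
((-363 - 1*1931) - 3938)*(k(3) + X(-59, 4)) = ((-363 - 1*1931) - 3938)*((561 - 7*3)/(-63 + 3) + 17) = ((-363 - 1931) - 3938)*((561 - 21)/(-60) + 17) = (-2294 - 3938)*(-1/60*540 + 17) = -6232*(-9 + 17) = -6232*8 = -49856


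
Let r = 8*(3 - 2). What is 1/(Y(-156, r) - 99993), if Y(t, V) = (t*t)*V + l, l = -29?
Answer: 1/94666 ≈ 1.0563e-5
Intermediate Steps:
r = 8 (r = 8*1 = 8)
Y(t, V) = -29 + V*t² (Y(t, V) = (t*t)*V - 29 = t²*V - 29 = V*t² - 29 = -29 + V*t²)
1/(Y(-156, r) - 99993) = 1/((-29 + 8*(-156)²) - 99993) = 1/((-29 + 8*24336) - 99993) = 1/((-29 + 194688) - 99993) = 1/(194659 - 99993) = 1/94666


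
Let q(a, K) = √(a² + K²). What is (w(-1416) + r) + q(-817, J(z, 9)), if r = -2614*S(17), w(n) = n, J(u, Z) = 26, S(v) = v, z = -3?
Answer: -45854 + √668165 ≈ -45037.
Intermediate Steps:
r = -44438 (r = -2614*17 = -44438)
q(a, K) = √(K² + a²)
(w(-1416) + r) + q(-817, J(z, 9)) = (-1416 - 44438) + √(26² + (-817)²) = -45854 + √(676 + 667489) = -45854 + √668165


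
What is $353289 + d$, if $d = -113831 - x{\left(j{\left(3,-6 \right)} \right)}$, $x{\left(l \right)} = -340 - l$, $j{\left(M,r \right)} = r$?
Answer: $239792$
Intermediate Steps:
$d = -113497$ ($d = -113831 - \left(-340 - -6\right) = -113831 - \left(-340 + 6\right) = -113831 - -334 = -113831 + 334 = -113497$)
$353289 + d = 353289 - 113497 = 239792$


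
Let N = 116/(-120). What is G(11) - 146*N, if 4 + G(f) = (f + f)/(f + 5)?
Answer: 16621/120 ≈ 138.51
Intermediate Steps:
N = -29/30 (N = 116*(-1/120) = -29/30 ≈ -0.96667)
G(f) = -4 + 2*f/(5 + f) (G(f) = -4 + (f + f)/(f + 5) = -4 + (2*f)/(5 + f) = -4 + 2*f/(5 + f))
G(11) - 146*N = 2*(-10 - 1*11)/(5 + 11) - 146*(-29/30) = 2*(-10 - 11)/16 + 2117/15 = 2*(1/16)*(-21) + 2117/15 = -21/8 + 2117/15 = 16621/120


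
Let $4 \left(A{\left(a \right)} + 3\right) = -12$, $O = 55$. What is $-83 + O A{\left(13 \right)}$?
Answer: $-413$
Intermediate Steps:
$A{\left(a \right)} = -6$ ($A{\left(a \right)} = -3 + \frac{1}{4} \left(-12\right) = -3 - 3 = -6$)
$-83 + O A{\left(13 \right)} = -83 + 55 \left(-6\right) = -83 - 330 = -413$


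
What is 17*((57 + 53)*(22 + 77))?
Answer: 185130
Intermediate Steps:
17*((57 + 53)*(22 + 77)) = 17*(110*99) = 17*10890 = 185130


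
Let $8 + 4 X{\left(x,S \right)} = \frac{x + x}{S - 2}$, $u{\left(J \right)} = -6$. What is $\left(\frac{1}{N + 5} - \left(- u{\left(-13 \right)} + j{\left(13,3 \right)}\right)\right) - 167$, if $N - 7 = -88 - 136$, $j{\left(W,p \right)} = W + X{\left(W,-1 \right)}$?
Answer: $- \frac{115649}{636} \approx -181.84$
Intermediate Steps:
$X{\left(x,S \right)} = -2 + \frac{x}{2 \left(-2 + S\right)}$ ($X{\left(x,S \right)} = -2 + \frac{\left(x + x\right) \frac{1}{S - 2}}{4} = -2 + \frac{2 x \frac{1}{-2 + S}}{4} = -2 + \frac{x}{2 \left(-2 + S\right)}$)
$j{\left(W,p \right)} = -2 + \frac{5 W}{6}$ ($j{\left(W,p \right)} = W + \frac{8 + W - -4}{2 \left(-2 - 1\right)} = W + \frac{8 + W + 4}{2 \left(-3\right)} = W + \frac{1}{2} \left(- \frac{1}{3}\right) \left(12 + W\right) = W - \left(2 + \frac{W}{6}\right) = -2 + \frac{5 W}{6}$)
$N = -217$ ($N = 7 - 224 = -217$)
$\left(\frac{1}{N + 5} - \left(- u{\left(-13 \right)} + j{\left(13,3 \right)}\right)\right) - 167 = \left(\frac{1}{-217 + 5} - \left(4 + \frac{65}{6}\right)\right) - 167 = \left(\frac{1}{-212} - \frac{89}{6}\right) - 167 = \left(- \frac{1}{212} - \frac{89}{6}\right) - 167 = - \frac{9437}{636} - 167 = - \frac{115649}{636}$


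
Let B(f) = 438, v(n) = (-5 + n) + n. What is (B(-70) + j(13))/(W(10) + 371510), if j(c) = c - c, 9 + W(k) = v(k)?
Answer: 219/185758 ≈ 0.0011790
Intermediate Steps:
v(n) = -5 + 2*n
W(k) = -14 + 2*k (W(k) = -9 + (-5 + 2*k) = -14 + 2*k)
j(c) = 0
(B(-70) + j(13))/(W(10) + 371510) = (438 + 0)/((-14 + 2*10) + 371510) = 438/((-14 + 20) + 371510) = 438/(6 + 371510) = 438/371516 = 438*(1/371516) = 219/185758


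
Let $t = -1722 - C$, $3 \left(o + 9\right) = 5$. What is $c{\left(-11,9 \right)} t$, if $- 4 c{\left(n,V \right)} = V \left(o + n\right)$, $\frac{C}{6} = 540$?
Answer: $- \frac{409365}{2} \approx -2.0468 \cdot 10^{5}$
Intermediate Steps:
$C = 3240$ ($C = 6 \cdot 540 = 3240$)
$o = - \frac{22}{3}$ ($o = -9 + \frac{1}{3} \cdot 5 = -9 + \frac{5}{3} = - \frac{22}{3} \approx -7.3333$)
$c{\left(n,V \right)} = - \frac{V \left(- \frac{22}{3} + n\right)}{4}$
$t = -4962$ ($t = -1722 - 3240 = -4962$)
$c{\left(-11,9 \right)} t = \frac{1}{12} \cdot 9 \left(22 - -33\right) \left(-4962\right) = \frac{1}{12} \cdot 9 \left(22 + 33\right) \left(-4962\right) = \frac{1}{12} \cdot 9 \cdot 55 \left(-4962\right) = \frac{165}{4} \left(-4962\right) = - \frac{409365}{2}$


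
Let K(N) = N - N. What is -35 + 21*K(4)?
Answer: -35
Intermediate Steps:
K(N) = 0
-35 + 21*K(4) = -35 + 21*0 = -35 + 0 = -35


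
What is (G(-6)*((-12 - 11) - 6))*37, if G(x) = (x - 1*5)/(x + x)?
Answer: -11803/12 ≈ -983.58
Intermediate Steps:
G(x) = (-5 + x)/(2*x) (G(x) = (x - 5)/((2*x)) = (-5 + x)*(1/(2*x)) = (-5 + x)/(2*x))
(G(-6)*((-12 - 11) - 6))*37 = (((½)*(-5 - 6)/(-6))*((-12 - 11) - 6))*37 = (((½)*(-⅙)*(-11))*(-23 - 6))*37 = ((11/12)*(-29))*37 = -319/12*37 = -11803/12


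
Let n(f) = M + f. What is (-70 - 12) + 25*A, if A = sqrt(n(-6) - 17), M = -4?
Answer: -82 + 75*I*sqrt(3) ≈ -82.0 + 129.9*I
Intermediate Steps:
n(f) = -4 + f
A = 3*I*sqrt(3) (A = sqrt((-4 - 6) - 17) = sqrt(-10 - 17) = sqrt(-27) = 3*I*sqrt(3) ≈ 5.1962*I)
(-70 - 12) + 25*A = (-70 - 12) + 25*(3*I*sqrt(3)) = -82 + 75*I*sqrt(3)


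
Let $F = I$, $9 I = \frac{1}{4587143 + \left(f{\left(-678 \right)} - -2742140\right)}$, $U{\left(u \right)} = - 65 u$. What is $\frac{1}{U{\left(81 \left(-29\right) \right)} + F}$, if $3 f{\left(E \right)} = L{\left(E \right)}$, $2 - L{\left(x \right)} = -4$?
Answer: $\frac{65963565}{10071646922026} \approx 6.5494 \cdot 10^{-6}$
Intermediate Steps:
$L{\left(x \right)} = 6$ ($L{\left(x \right)} = 2 - -4 = 2 + 4 = 6$)
$f{\left(E \right)} = 2$ ($f{\left(E \right)} = \frac{1}{3} \cdot 6 = 2$)
$I = \frac{1}{65963565}$ ($I = \frac{1}{9 \left(4587143 + \left(2 - -2742140\right)\right)} = \frac{1}{9 \left(4587143 + \left(2 + 2742140\right)\right)} = \frac{1}{9 \left(4587143 + 2742142\right)} = \frac{1}{9 \cdot 7329285} = \frac{1}{9} \cdot \frac{1}{7329285} = \frac{1}{65963565} \approx 1.516 \cdot 10^{-8}$)
$F = \frac{1}{65963565} \approx 1.516 \cdot 10^{-8}$
$\frac{1}{U{\left(81 \left(-29\right) \right)} + F} = \frac{1}{- 65 \cdot 81 \left(-29\right) + \frac{1}{65963565}} = \frac{1}{\left(-65\right) \left(-2349\right) + \frac{1}{65963565}} = \frac{1}{152685 + \frac{1}{65963565}} = \frac{1}{\frac{10071646922026}{65963565}} = \frac{65963565}{10071646922026}$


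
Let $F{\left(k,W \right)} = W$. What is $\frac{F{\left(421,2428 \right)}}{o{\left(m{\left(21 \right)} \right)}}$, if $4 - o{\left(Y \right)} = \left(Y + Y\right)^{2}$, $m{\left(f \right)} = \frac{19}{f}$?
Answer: $\frac{267687}{80} \approx 3346.1$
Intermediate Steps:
$o{\left(Y \right)} = 4 - 4 Y^{2}$ ($o{\left(Y \right)} = 4 - \left(Y + Y\right)^{2} = 4 - \left(2 Y\right)^{2} = 4 - 4 Y^{2}$)
$\frac{F{\left(421,2428 \right)}}{o{\left(m{\left(21 \right)} \right)}} = \frac{2428}{4 - 4 \left(\frac{19}{21}\right)^{2}} = \frac{2428}{4 - \frac{1444}{441}} = \frac{2428}{\frac{320}{441}} = 2428 \cdot \frac{441}{320} = \frac{267687}{80}$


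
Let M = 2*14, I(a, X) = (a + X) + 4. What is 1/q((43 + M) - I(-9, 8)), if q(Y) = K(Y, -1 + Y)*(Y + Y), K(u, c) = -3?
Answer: -1/408 ≈ -0.0024510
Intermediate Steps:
I(a, X) = 4 + X + a (I(a, X) = (X + a) + 4 = 4 + X + a)
M = 28
q(Y) = -6*Y (q(Y) = -3*(Y + Y) = -6*Y)
1/q((43 + M) - I(-9, 8)) = 1/(-6*((43 + 28) - (4 + 8 - 9))) = 1/(-6*(71 - 1*3)) = 1/(-6*(71 - 3)) = 1/(-6*68) = 1/(-408) = -1/408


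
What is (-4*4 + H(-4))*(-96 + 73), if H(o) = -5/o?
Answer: 1357/4 ≈ 339.25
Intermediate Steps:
(-4*4 + H(-4))*(-96 + 73) = (-4*4 - 5/(-4))*(-96 + 73) = (-16 - 5*(-¼))*(-23) = (-16 + 5/4)*(-23) = -59/4*(-23) = 1357/4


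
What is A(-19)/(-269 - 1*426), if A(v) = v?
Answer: 19/695 ≈ 0.027338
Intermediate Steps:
A(-19)/(-269 - 1*426) = -19/(-269 - 1*426) = -19/(-269 - 426) = -19/(-695) = -19*(-1/695) = 19/695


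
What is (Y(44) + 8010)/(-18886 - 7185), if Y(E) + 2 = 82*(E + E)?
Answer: -15224/26071 ≈ -0.58394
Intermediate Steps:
Y(E) = -2 + 164*E (Y(E) = -2 + 82*(E + E) = -2 + 82*(2*E) = -2 + 164*E)
(Y(44) + 8010)/(-18886 - 7185) = ((-2 + 164*44) + 8010)/(-18886 - 7185) = ((-2 + 7216) + 8010)/(-26071) = (7214 + 8010)*(-1/26071) = 15224*(-1/26071) = -15224/26071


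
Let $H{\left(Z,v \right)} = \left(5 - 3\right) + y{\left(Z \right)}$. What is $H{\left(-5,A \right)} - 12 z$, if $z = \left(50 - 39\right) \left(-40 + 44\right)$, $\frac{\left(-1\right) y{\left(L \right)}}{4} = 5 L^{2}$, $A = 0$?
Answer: $-1026$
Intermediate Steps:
$y{\left(L \right)} = - 20 L^{2}$ ($y{\left(L \right)} = - 4 \cdot 5 L^{2} = - 20 L^{2}$)
$z = 44$ ($z = 11 \cdot 4 = 44$)
$H{\left(Z,v \right)} = 2 - 20 Z^{2}$ ($H{\left(Z,v \right)} = \left(5 - 3\right) - 20 Z^{2} = 2 - 20 Z^{2}$)
$H{\left(-5,A \right)} - 12 z = \left(2 - 20 \left(-5\right)^{2}\right) - 528 = \left(2 - 500\right) - 528 = -498 - 528 = -1026$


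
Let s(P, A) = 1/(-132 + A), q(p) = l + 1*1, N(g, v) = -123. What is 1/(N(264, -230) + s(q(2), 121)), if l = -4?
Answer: -11/1354 ≈ -0.0081241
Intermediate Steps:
q(p) = -3 (q(p) = -4 + 1*1 = -4 + 1 = -3)
1/(N(264, -230) + s(q(2), 121)) = 1/(-123 + 1/(-132 + 121)) = 1/(-123 + 1/(-11)) = 1/(-123 - 1/11) = 1/(-1354/11) = -11/1354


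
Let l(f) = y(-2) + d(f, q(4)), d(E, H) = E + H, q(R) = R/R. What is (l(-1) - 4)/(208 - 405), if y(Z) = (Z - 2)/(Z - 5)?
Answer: 24/1379 ≈ 0.017404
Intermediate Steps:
y(Z) = (-2 + Z)/(-5 + Z)
q(R) = 1
l(f) = 11/7 + f (l(f) = (-2 - 2)/(-5 - 2) + (f + 1) = -4/(-7) + (1 + f) = -⅐*(-4) + (1 + f) = 4/7 + (1 + f) = 11/7 + f)
(l(-1) - 4)/(208 - 405) = ((11/7 - 1) - 4)/(208 - 405) = (4/7 - 4)/(-197) = -24/7*(-1/197) = 24/1379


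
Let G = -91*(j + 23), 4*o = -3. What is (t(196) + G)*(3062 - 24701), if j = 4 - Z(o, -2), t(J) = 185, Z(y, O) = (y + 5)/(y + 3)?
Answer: 136332913/3 ≈ 4.5444e+7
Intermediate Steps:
o = -¾ (o = (¼)*(-3) = -¾ ≈ -0.75000)
Z(y, O) = (5 + y)/(3 + y)
j = 19/9 (j = 4 - (5 - ¾)/(3 - ¾) = 4 - 17/(9/4*4) = 4 - 4*17/(9*4) = 4 - 1*17/9 = 4 - 17/9 = 19/9 ≈ 2.1111)
G = -20566/9 (G = -91*(19/9 + 23) = -91*226/9 = -20566/9 ≈ -2285.1)
(t(196) + G)*(3062 - 24701) = (185 - 20566/9)*(3062 - 24701) = -18901/9*(-21639) = 136332913/3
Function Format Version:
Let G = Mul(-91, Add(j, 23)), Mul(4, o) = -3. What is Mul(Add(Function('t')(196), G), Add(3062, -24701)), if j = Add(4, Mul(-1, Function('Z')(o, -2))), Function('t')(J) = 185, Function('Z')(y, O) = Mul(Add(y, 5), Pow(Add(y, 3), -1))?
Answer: Rational(136332913, 3) ≈ 4.5444e+7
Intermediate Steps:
o = Rational(-3, 4) (o = Mul(Rational(1, 4), -3) = Rational(-3, 4) ≈ -0.75000)
Function('Z')(y, O) = Mul(Pow(Add(3, y), -1), Add(5, y)) (Function('Z')(y, O) = Mul(Add(5, y), Pow(Add(3, y), -1)) = Mul(Pow(Add(3, y), -1), Add(5, y)))
j = Rational(19, 9) (j = Add(4, Mul(-1, Mul(Pow(Add(3, Rational(-3, 4)), -1), Add(5, Rational(-3, 4))))) = Add(4, Mul(-1, Mul(Pow(Rational(9, 4), -1), Rational(17, 4)))) = Add(4, Mul(-1, Mul(Rational(4, 9), Rational(17, 4)))) = Add(4, Mul(-1, Rational(17, 9))) = Add(4, Rational(-17, 9)) = Rational(19, 9) ≈ 2.1111)
G = Rational(-20566, 9) (G = Mul(-91, Add(Rational(19, 9), 23)) = Mul(-91, Rational(226, 9)) = Rational(-20566, 9) ≈ -2285.1)
Mul(Add(Function('t')(196), G), Add(3062, -24701)) = Mul(Add(185, Rational(-20566, 9)), Add(3062, -24701)) = Mul(Rational(-18901, 9), -21639) = Rational(136332913, 3)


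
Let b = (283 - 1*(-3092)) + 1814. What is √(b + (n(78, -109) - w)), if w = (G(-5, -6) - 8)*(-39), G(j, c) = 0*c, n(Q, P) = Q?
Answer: √4955 ≈ 70.392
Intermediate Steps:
G(j, c) = 0
b = 5189 (b = (283 + 3092) + 1814 = 3375 + 1814 = 5189)
w = 312 (w = (0 - 8)*(-39) = -8*(-39) = 312)
√(b + (n(78, -109) - w)) = √(5189 + (78 - 1*312)) = √(5189 + (78 - 312)) = √(5189 - 234) = √4955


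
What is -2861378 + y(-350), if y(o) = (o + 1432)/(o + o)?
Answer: -1001482841/350 ≈ -2.8614e+6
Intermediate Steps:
y(o) = (1432 + o)/(2*o) (y(o) = (1432 + o)/((2*o)) = (1432 + o)*(1/(2*o)) = (1432 + o)/(2*o))
-2861378 + y(-350) = -2861378 + (½)*(1432 - 350)/(-350) = -2861378 + (½)*(-1/350)*1082 = -2861378 - 541/350 = -1001482841/350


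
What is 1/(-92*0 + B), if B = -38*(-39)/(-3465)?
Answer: -1155/494 ≈ -2.3381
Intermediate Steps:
B = -494/1155 (B = 1482*(-1/3465) = -494/1155 ≈ -0.42771)
1/(-92*0 + B) = 1/(-92*0 - 494/1155) = 1/(0 - 494/1155) = 1/(-494/1155) = -1155/494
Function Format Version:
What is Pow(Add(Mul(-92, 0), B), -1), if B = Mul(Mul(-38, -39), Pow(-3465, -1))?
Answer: Rational(-1155, 494) ≈ -2.3381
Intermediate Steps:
B = Rational(-494, 1155) (B = Mul(1482, Rational(-1, 3465)) = Rational(-494, 1155) ≈ -0.42771)
Pow(Add(Mul(-92, 0), B), -1) = Pow(Add(Mul(-92, 0), Rational(-494, 1155)), -1) = Pow(Add(0, Rational(-494, 1155)), -1) = Pow(Rational(-494, 1155), -1) = Rational(-1155, 494)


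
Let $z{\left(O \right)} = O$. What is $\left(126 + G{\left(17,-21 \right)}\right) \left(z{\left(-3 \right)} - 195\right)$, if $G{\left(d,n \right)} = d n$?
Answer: $45738$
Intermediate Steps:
$\left(126 + G{\left(17,-21 \right)}\right) \left(z{\left(-3 \right)} - 195\right) = \left(126 + 17 \left(-21\right)\right) \left(-3 - 195\right) = \left(126 - 357\right) \left(-198\right) = \left(-231\right) \left(-198\right) = 45738$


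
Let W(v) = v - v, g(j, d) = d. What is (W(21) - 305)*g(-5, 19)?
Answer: -5795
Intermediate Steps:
W(v) = 0
(W(21) - 305)*g(-5, 19) = (0 - 305)*19 = -305*19 = -5795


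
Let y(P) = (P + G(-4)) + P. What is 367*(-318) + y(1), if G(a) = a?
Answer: -116708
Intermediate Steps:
y(P) = -4 + 2*P (y(P) = (P - 4) + P = (-4 + P) + P = -4 + 2*P)
367*(-318) + y(1) = 367*(-318) + (-4 + 2*1) = -116706 + (-4 + 2) = -116706 - 2 = -116708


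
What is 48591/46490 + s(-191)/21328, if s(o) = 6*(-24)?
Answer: 64353393/61971170 ≈ 1.0384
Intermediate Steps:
s(o) = -144
48591/46490 + s(-191)/21328 = 48591/46490 - 144/21328 = 48591*(1/46490) - 144*1/21328 = 48591/46490 - 9/1333 = 64353393/61971170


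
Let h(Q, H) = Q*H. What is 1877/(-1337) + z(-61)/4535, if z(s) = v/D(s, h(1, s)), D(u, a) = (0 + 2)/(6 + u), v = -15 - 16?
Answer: -2948961/2425318 ≈ -1.2159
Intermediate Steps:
v = -31
h(Q, H) = H*Q
D(u, a) = 2/(6 + u)
z(s) = -93 - 31*s/2 (z(s) = -(93 + 31*s/2) = -31*(3 + s/2) = -93 - 31*s/2)
1877/(-1337) + z(-61)/4535 = 1877/(-1337) + (-93 - 31/2*(-61))/4535 = 1877*(-1/1337) + (-93 + 1891/2)*(1/4535) = -1877/1337 + (1705/2)*(1/4535) = -1877/1337 + 341/1814 = -2948961/2425318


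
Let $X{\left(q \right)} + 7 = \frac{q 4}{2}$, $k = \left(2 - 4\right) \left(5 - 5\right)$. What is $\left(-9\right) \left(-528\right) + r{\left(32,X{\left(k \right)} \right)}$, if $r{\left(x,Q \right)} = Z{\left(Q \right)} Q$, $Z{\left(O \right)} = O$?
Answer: $4801$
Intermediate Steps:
$k = 0$ ($k = \left(-2\right) 0 = 0$)
$X{\left(q \right)} = -7 + 2 q$ ($X{\left(q \right)} = -7 + \frac{q 4}{2} = -7 + 4 q \frac{1}{2} = -7 + 2 q$)
$r{\left(x,Q \right)} = Q^{2}$ ($r{\left(x,Q \right)} = Q Q = Q^{2}$)
$\left(-9\right) \left(-528\right) + r{\left(32,X{\left(k \right)} \right)} = \left(-9\right) \left(-528\right) + \left(-7 + 2 \cdot 0\right)^{2} = 4752 + \left(-7 + 0\right)^{2} = 4752 + \left(-7\right)^{2} = 4752 + 49 = 4801$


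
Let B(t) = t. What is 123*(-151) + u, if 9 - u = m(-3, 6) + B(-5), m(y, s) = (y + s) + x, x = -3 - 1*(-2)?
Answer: -18561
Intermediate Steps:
x = -1 (x = -3 + 2 = -1)
m(y, s) = -1 + s + y (m(y, s) = (y + s) - 1 = (s + y) - 1 = -1 + s + y)
u = 12 (u = 9 - ((-1 + 6 - 3) - 5) = 9 - (2 - 5) = 9 - 1*(-3) = 9 + 3 = 12)
123*(-151) + u = 123*(-151) + 12 = -18573 + 12 = -18561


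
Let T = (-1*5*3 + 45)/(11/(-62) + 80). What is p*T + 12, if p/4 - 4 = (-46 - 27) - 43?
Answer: -110556/707 ≈ -156.37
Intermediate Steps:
T = 1860/4949 (T = (-5*3 + 45)/(11*(-1/62) + 80) = (-15 + 45)/(-11/62 + 80) = 30/(4949/62) = 30*(62/4949) = 1860/4949 ≈ 0.37583)
p = -448 (p = 16 + 4*((-46 - 27) - 43) = 16 + 4*(-73 - 43) = 16 + 4*(-116) = 16 - 464 = -448)
p*T + 12 = -448*1860/4949 + 12 = -119040/707 + 12 = -110556/707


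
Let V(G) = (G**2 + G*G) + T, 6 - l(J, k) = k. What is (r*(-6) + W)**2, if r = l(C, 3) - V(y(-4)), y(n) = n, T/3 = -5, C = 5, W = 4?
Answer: 7744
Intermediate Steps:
T = -15 (T = 3*(-5) = -15)
l(J, k) = 6 - k
V(G) = -15 + 2*G**2 (V(G) = (G**2 + G*G) - 15 = (G**2 + G**2) - 15 = 2*G**2 - 15 = -15 + 2*G**2)
r = -14 (r = (6 - 1*3) - (-15 + 2*(-4)**2) = (6 - 3) - (-15 + 2*16) = 3 - (-15 + 32) = 3 - 1*17 = 3 - 17 = -14)
(r*(-6) + W)**2 = (-14*(-6) + 4)**2 = (84 + 4)**2 = 88**2 = 7744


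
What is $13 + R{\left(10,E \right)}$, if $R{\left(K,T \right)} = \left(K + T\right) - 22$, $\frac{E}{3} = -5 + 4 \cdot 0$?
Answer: $-14$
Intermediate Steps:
$E = -15$ ($E = 3 \left(-5 + 4 \cdot 0\right) = 3 \left(-5 + 0\right) = 3 \left(-5\right) = -15$)
$R{\left(K,T \right)} = -22 + K + T$
$13 + R{\left(10,E \right)} = 13 - 27 = -14$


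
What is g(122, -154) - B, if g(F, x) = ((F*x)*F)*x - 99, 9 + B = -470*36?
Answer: 353005774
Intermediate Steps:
B = -16929 (B = -9 - 470*36 = -9 - 16920 = -16929)
g(F, x) = -99 + F**2*x**2 (g(F, x) = (x*F**2)*x - 99 = F**2*x**2 - 99 = -99 + F**2*x**2)
g(122, -154) - B = (-99 + 122**2*(-154)**2) - 1*(-16929) = (-99 + 14884*23716) + 16929 = (-99 + 352988944) + 16929 = 352988845 + 16929 = 353005774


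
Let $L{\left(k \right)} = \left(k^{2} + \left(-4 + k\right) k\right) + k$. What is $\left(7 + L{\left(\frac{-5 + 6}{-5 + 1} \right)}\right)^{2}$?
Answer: $\frac{3969}{64} \approx 62.016$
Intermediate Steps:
$L{\left(k \right)} = k + k^{2} + k \left(-4 + k\right)$ ($L{\left(k \right)} = \left(k^{2} + k \left(-4 + k\right)\right) + k = k + k^{2} + k \left(-4 + k\right)$)
$\left(7 + L{\left(\frac{-5 + 6}{-5 + 1} \right)}\right)^{2} = \left(7 + \frac{-5 + 6}{-5 + 1} \left(-3 + 2 \frac{-5 + 6}{-5 + 1}\right)\right)^{2} = \left(7 + 1 \frac{1}{-4} \left(-3 + 2 \cdot 1 \frac{1}{-4}\right)\right)^{2} = \left(7 + 1 \left(- \frac{1}{4}\right) \left(-3 + 2 \cdot 1 \left(- \frac{1}{4}\right)\right)\right)^{2} = \left(7 - \frac{-3 + 2 \left(- \frac{1}{4}\right)}{4}\right)^{2} = \left(7 - \frac{-3 - \frac{1}{2}}{4}\right)^{2} = \left(7 - - \frac{7}{8}\right)^{2} = \left(7 + \frac{7}{8}\right)^{2} = \left(\frac{63}{8}\right)^{2} = \frac{3969}{64}$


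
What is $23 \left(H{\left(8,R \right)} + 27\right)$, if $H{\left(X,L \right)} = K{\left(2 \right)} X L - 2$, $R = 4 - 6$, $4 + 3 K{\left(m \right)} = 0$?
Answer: $\frac{3197}{3} \approx 1065.7$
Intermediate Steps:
$K{\left(m \right)} = - \frac{4}{3}$ ($K{\left(m \right)} = - \frac{4}{3} + \frac{1}{3} \cdot 0 = - \frac{4}{3} + 0 = - \frac{4}{3}$)
$R = -2$ ($R = 4 - 6 = -2$)
$H{\left(X,L \right)} = -2 - \frac{4 L X}{3}$ ($H{\left(X,L \right)} = - \frac{4 X}{3} L - 2 = - \frac{4 L X}{3} - 2 = -2 - \frac{4 L X}{3}$)
$23 \left(H{\left(8,R \right)} + 27\right) = 23 \left(\left(-2 - \left(- \frac{8}{3}\right) 8\right) + 27\right) = 23 \left(\left(-2 + \frac{64}{3}\right) + 27\right) = 23 \left(\frac{58}{3} + 27\right) = 23 \cdot \frac{139}{3} = \frac{3197}{3}$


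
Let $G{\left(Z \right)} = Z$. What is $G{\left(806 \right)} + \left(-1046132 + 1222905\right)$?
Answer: $177579$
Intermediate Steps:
$G{\left(806 \right)} + \left(-1046132 + 1222905\right) = 806 + \left(-1046132 + 1222905\right) = 806 + 176773 = 177579$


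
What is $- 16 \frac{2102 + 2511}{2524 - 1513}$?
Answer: $- \frac{73808}{1011} \approx -73.005$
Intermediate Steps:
$- 16 \frac{2102 + 2511}{2524 - 1513} = - 16 \cdot \frac{4613}{1011} = - 16 \cdot 4613 \cdot \frac{1}{1011} = \left(-16\right) \frac{4613}{1011} = - \frac{73808}{1011}$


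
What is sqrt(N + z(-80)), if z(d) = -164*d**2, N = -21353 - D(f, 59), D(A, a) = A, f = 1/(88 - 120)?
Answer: I*sqrt(68540990)/8 ≈ 1034.9*I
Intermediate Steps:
f = -1/32 (f = 1/(-32) = -1/32 ≈ -0.031250)
N = -683295/32 (N = -21353 - 1*(-1/32) = -21353 + 1/32 = -683295/32 ≈ -21353.)
sqrt(N + z(-80)) = sqrt(-683295/32 - 164*(-80)**2) = sqrt(-683295/32 - 164*6400) = sqrt(-683295/32 - 1049600) = sqrt(-34270495/32) = I*sqrt(68540990)/8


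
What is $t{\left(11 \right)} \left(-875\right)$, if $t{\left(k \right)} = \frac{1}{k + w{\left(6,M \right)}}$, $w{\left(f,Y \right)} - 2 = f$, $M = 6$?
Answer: $- \frac{875}{19} \approx -46.053$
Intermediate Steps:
$w{\left(f,Y \right)} = 2 + f$
$t{\left(k \right)} = \frac{1}{8 + k}$ ($t{\left(k \right)} = \frac{1}{k + \left(2 + 6\right)} = \frac{1}{k + 8} = \frac{1}{8 + k}$)
$t{\left(11 \right)} \left(-875\right) = \frac{1}{8 + 11} \left(-875\right) = \frac{1}{19} \left(-875\right) = - \frac{875}{19}$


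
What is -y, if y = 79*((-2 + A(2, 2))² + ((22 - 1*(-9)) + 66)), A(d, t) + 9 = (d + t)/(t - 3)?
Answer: -25438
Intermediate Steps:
A(d, t) = -9 + (d + t)/(-3 + t) (A(d, t) = -9 + (d + t)/(t - 3) = -9 + (d + t)/(-3 + t))
y = 25438 (y = 79*((-2 + (27 + 2 - 8*2)/(-3 + 2))² + ((22 - 1*(-9)) + 66)) = 79*((-2 + (27 + 2 - 16)/(-1))² + ((22 + 9) + 66)) = 79*((-2 - 1*13)² + (31 + 66)) = 79*((-2 - 13)² + 97) = 79*((-15)² + 97) = 79*(225 + 97) = 79*322 = 25438)
-y = -1*25438 = -25438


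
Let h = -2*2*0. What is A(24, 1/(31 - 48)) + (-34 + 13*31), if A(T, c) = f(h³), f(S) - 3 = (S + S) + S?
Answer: 372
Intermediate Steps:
h = 0 (h = -4*0 = 0)
f(S) = 3 + 3*S (f(S) = 3 + ((S + S) + S) = 3 + (2*S + S) = 3 + 3*S)
A(T, c) = 3 (A(T, c) = 3 + 3*0³ = 3 + 3*0 = 3 + 0 = 3)
A(24, 1/(31 - 48)) + (-34 + 13*31) = 3 + (-34 + 13*31) = 3 + (-34 + 403) = 3 + 369 = 372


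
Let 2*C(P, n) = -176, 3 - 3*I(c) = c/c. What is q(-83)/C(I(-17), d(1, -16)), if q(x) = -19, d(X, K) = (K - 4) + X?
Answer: 19/88 ≈ 0.21591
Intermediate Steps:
I(c) = ⅔ (I(c) = 1 - c/(3*c) = 1 - ⅓*1 = 1 - ⅓ = ⅔)
d(X, K) = -4 + K + X (d(X, K) = (-4 + K) + X = -4 + K + X)
C(P, n) = -88 (C(P, n) = (½)*(-176) = -88)
q(-83)/C(I(-17), d(1, -16)) = -19/(-88) = -19*(-1/88) = 19/88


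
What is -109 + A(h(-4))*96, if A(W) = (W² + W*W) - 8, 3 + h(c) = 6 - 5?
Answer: -109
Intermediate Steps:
h(c) = -2 (h(c) = -3 + (6 - 5) = -3 + 1 = -2)
A(W) = -8 + 2*W² (A(W) = (W² + W²) - 8 = 2*W² - 8 = -8 + 2*W²)
-109 + A(h(-4))*96 = -109 + (-8 + 2*(-2)²)*96 = -109 + (-8 + 2*4)*96 = -109 + (-8 + 8)*96 = -109 + 0*96 = -109 + 0 = -109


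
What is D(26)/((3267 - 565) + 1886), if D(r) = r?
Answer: 13/2294 ≈ 0.0056670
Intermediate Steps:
D(26)/((3267 - 565) + 1886) = 26/((3267 - 565) + 1886) = 26/(2702 + 1886) = 26/4588 = 26*(1/4588) = 13/2294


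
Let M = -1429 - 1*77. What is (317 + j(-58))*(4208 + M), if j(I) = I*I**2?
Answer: -526336090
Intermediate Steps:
M = -1506 (M = -1429 - 77 = -1506)
j(I) = I**3
(317 + j(-58))*(4208 + M) = (317 + (-58)**3)*(4208 - 1506) = (317 - 195112)*2702 = -194795*2702 = -526336090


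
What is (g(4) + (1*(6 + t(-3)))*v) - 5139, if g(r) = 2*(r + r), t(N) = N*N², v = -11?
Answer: -4892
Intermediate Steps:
t(N) = N³
g(r) = 4*r (g(r) = 2*(2*r) = 4*r)
(g(4) + (1*(6 + t(-3)))*v) - 5139 = (4*4 + (1*(6 + (-3)³))*(-11)) - 5139 = (16 + (1*(6 - 27))*(-11)) - 5139 = (16 + (1*(-21))*(-11)) - 5139 = (16 - 21*(-11)) - 5139 = (16 + 231) - 5139 = 247 - 5139 = -4892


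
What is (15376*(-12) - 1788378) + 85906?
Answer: -1886984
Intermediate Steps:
(15376*(-12) - 1788378) + 85906 = (-184512 - 1788378) + 85906 = -1972890 + 85906 = -1886984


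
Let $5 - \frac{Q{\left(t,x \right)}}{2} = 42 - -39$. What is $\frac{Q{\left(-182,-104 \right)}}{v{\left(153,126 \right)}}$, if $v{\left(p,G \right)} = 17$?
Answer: $- \frac{152}{17} \approx -8.9412$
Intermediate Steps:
$Q{\left(t,x \right)} = -152$ ($Q{\left(t,x \right)} = 10 - 2 \left(42 - -39\right) = 10 - 2 \left(42 + 39\right) = 10 - 162 = -152$)
$\frac{Q{\left(-182,-104 \right)}}{v{\left(153,126 \right)}} = - \frac{152}{17}$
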